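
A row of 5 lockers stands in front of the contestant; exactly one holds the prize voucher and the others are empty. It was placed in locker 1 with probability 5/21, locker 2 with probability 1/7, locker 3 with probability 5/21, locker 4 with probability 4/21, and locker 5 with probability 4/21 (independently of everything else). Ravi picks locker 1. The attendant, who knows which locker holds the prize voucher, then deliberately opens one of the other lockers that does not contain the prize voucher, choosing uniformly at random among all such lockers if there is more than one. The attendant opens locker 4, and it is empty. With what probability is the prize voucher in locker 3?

20/63

Condition on the true location of the prize voucher.
If it is in locker 1 (prior 5/21): the attendant has 4 equally likely choices, so probability 1/4; weight (5/21)·(1/4) = 5/84.
If it is in locker 2 (prior 1/7): the attendant has 3 equally likely choices, so probability 1/3; weight (1/7)·(1/3) = 1/21.
If it is in locker 3 (prior 5/21): the attendant has 3 equally likely choices, so probability 1/3; weight (5/21)·(1/3) = 5/63.
If it is in locker 4 (prior 4/21): the attendant opened locker 4, so this case is ruled out; weight (4/21)·0 = 0.
If it is in locker 5 (prior 4/21): the attendant has 3 equally likely choices, so probability 1/3; weight (4/21)·(1/3) = 4/63.
The weights sum to 1/4.
So P(the prize voucher in locker 3 | the attendant opened locker 4) = (5/63) / (1/4) = 20/63.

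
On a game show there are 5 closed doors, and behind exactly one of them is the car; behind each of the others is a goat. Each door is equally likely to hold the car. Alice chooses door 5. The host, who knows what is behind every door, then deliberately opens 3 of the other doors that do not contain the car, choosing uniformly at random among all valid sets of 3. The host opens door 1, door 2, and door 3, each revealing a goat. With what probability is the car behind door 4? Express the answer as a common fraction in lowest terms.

Apply Bayes' rule, conditioning on where the car actually is.
If it is behind any of doors 1, 2, and 3 (prior 1/5 each): that door was opened and seen not to hold the prize — ruled out; weight (1/5)·0 = 0 each.
If it is behind door 4 (prior 1/5): the host has no choice, probability 1; weight (1/5)·1 = 1/5.
If it is behind door 5 (prior 1/5): the host has 4 equally likely choices, so probability 1/4; weight (1/5)·(1/4) = 1/20.
The weights sum to 1/4.
So P(the car behind door 4 | the host opened door 1, door 2, and door 3) = (1/5) / (1/4) = 4/5.

4/5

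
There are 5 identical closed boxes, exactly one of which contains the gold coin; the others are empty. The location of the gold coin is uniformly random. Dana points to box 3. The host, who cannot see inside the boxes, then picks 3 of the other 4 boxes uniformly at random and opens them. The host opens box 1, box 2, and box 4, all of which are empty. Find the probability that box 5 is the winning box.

Because the host chose which boxes to open without knowing where the gold coin is, the choice is independent of the prize location. Learning that none of the 3 opened boxes holds the gold coin simply rules out those 3 locations and leaves the remaining 2 boxes still equally likely by symmetry.
So P(the gold coin in box 5) = 1/2.

1/2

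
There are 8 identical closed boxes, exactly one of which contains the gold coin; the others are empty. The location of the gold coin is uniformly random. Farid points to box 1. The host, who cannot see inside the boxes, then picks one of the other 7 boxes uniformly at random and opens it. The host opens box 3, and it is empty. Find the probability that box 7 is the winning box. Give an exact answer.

1/7

Because the host chose which box to open without knowing where the gold coin is, the choice is independent of the prize location. Learning that box 3 does not hold the gold coin simply rules out that one location and leaves the remaining 7 boxes still equally likely by symmetry.
So P(the gold coin in box 7) = 1/7.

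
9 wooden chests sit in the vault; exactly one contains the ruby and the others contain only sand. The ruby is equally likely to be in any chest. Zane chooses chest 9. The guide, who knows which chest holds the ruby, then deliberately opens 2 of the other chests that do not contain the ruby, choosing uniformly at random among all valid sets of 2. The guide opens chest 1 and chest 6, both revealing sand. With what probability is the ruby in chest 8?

Apply Bayes' rule, conditioning on where the ruby actually is.
If it is in either of chests 1 and 6 (prior 1/9 each): that chest was opened and seen not to hold the prize — ruled out; weight (1/9)·0 = 0 each.
If it is in any of chests 2, 3, 4, 5, 7, and 8 (prior 1/9 each): the guide has 21 equally likely choices, so probability 1/21; weight (1/9)·(1/21) = 1/189 each.
If it is in chest 9 (prior 1/9): the guide has 28 equally likely choices, so probability 1/28; weight (1/9)·(1/28) = 1/252.
The weights sum to 1/28.
So P(the ruby in chest 8 | the guide opened chest 1 and chest 6) = (1/189) / (1/28) = 4/27.

4/27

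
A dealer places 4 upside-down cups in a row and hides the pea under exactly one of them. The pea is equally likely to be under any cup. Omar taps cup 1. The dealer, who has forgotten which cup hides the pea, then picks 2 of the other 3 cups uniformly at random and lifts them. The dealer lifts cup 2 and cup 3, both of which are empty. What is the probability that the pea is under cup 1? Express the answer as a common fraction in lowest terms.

Consider each possible location of the pea in turn.
If it is under either of cups 1 and 4 (prior 1/4 each): the dealer picks exactly this set with probability 1/3 regardless, and none is the prize; weight (1/4)·(1/3) = 1/12 each.
If it is under either of cups 2 and 3 (prior 1/4 each): that cup was opened and seen not to hold the prize — ruled out; weight (1/4)·0 = 0 each.
The weights sum to 1/6.
So P(the pea under cup 1 | the dealer opened cup 2 and cup 3) = (1/12) / (1/6) = 1/2.

1/2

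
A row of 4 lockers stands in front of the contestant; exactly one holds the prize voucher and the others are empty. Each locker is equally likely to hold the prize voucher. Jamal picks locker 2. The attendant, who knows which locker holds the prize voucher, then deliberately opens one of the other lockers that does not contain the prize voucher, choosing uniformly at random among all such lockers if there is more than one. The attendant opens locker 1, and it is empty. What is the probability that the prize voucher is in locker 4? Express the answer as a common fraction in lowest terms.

3/8

Condition on the true location of the prize voucher.
If it is in locker 1 (prior 1/4): the attendant opened locker 1, so this case is ruled out; weight (1/4)·0 = 0.
If it is in locker 2 (prior 1/4): the attendant has 3 equally likely choices, so probability 1/3; weight (1/4)·(1/3) = 1/12.
If it is in either of lockers 3 and 4 (prior 1/4 each): the attendant has 2 equally likely choices, so probability 1/2; weight (1/4)·(1/2) = 1/8 each.
The weights sum to 1/3.
So P(the prize voucher in locker 4 | the attendant opened locker 1) = (1/8) / (1/3) = 3/8.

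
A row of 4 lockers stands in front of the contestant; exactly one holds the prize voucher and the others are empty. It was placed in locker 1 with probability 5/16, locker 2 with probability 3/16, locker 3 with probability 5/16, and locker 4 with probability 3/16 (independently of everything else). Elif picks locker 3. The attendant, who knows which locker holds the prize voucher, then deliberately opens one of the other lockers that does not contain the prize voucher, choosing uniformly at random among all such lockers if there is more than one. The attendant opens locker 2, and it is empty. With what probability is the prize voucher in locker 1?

15/34

Consider each possible location of the prize voucher in turn.
If it is in locker 1 (prior 5/16): the attendant has 2 equally likely choices, so probability 1/2; weight (5/16)·(1/2) = 5/32.
If it is in locker 2 (prior 3/16): the attendant opened locker 2, so this case is ruled out; weight (3/16)·0 = 0.
If it is in locker 3 (prior 5/16): the attendant has 3 equally likely choices, so probability 1/3; weight (5/16)·(1/3) = 5/48.
If it is in locker 4 (prior 3/16): the attendant has 2 equally likely choices, so probability 1/2; weight (3/16)·(1/2) = 3/32.
The weights sum to 17/48.
So P(the prize voucher in locker 1 | the attendant opened locker 2) = (5/32) / (17/48) = 15/34.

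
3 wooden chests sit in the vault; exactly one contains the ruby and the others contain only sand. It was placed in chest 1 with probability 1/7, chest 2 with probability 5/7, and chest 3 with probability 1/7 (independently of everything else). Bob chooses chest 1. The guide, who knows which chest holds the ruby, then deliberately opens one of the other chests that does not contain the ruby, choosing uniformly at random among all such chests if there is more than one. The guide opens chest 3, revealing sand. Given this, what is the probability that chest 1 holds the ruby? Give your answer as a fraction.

Consider each possible location of the ruby in turn.
If it is in chest 1 (prior 1/7): the guide has 2 equally likely choices, so probability 1/2; weight (1/7)·(1/2) = 1/14.
If it is in chest 2 (prior 5/7): the guide has no choice, probability 1; weight (5/7)·1 = 5/7.
If it is in chest 3 (prior 1/7): the guide opened chest 3, so this case is ruled out; weight (1/7)·0 = 0.
The weights sum to 11/14.
So P(the ruby in chest 1 | the guide opened chest 3) = (1/14) / (11/14) = 1/11.

1/11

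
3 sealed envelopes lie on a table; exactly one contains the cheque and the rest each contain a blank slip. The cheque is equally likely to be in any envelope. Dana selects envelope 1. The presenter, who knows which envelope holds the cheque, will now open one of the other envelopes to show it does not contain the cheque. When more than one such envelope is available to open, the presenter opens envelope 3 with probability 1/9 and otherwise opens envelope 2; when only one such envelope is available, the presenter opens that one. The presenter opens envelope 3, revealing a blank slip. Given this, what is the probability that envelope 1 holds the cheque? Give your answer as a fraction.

1/10

Condition on the true location of the cheque.
If it is in envelope 1 (prior 1/3): envelope 3 is available, opened with probability 1/9; weight (1/3)·(1/9) = 1/27.
If it is in envelope 2 (prior 1/3): only envelope 3 is available, probability 1; weight (1/3)·1 = 1/3.
If it is in envelope 3 (prior 1/3): the presenter opened envelope 3, so this case is ruled out; weight (1/3)·0 = 0.
The weights sum to 10/27.
So P(the cheque in envelope 1 | the presenter opened envelope 3) = (1/27) / (10/27) = 1/10.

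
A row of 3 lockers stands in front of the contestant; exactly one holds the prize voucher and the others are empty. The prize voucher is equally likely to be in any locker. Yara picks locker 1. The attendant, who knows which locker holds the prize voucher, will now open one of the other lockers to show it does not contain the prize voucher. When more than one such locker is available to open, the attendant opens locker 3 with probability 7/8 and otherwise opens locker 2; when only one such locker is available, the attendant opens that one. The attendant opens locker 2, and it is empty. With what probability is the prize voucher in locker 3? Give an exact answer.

8/9

Consider each possible location of the prize voucher in turn.
If it is in locker 1 (prior 1/3): locker 3 is available but not opened, probability 1/8; weight (1/3)·(1/8) = 1/24.
If it is in locker 2 (prior 1/3): the attendant opened locker 2, so this case is ruled out; weight (1/3)·0 = 0.
If it is in locker 3 (prior 1/3): only locker 2 is available, probability 1; weight (1/3)·1 = 1/3.
The weights sum to 3/8.
So P(the prize voucher in locker 3 | the attendant opened locker 2) = (1/3) / (3/8) = 8/9.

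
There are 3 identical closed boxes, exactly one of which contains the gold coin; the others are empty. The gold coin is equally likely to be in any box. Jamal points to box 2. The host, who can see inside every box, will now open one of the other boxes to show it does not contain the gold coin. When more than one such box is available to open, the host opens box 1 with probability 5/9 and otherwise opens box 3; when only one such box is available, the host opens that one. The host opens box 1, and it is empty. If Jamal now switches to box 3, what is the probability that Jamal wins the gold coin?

9/14

Consider each possible location of the gold coin in turn.
If it is in box 1 (prior 1/3): the host opened box 1, so this case is ruled out; weight (1/3)·0 = 0.
If it is in box 2 (prior 1/3): box 1 is available, opened with probability 5/9; weight (1/3)·(5/9) = 5/27.
If it is in box 3 (prior 1/3): only box 1 is available, probability 1; weight (1/3)·1 = 1/3.
The weights sum to 14/27.
So P(the gold coin in box 3 | the host opened box 1) = (1/3) / (14/27) = 9/14.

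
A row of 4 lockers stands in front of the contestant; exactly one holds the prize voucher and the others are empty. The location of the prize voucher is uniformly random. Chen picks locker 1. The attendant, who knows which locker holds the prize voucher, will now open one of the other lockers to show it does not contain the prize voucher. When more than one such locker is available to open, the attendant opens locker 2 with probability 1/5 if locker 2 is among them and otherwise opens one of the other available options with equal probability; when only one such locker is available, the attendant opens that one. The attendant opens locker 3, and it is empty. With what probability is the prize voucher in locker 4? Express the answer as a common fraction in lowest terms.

8/17

Consider each possible location of the prize voucher in turn.
If it is in locker 1 (prior 1/4): locker 2 is available but not opened; locker 3 gets probability (1 − 1/5)/2 = 2/5; weight (1/4)·(2/5) = 1/10.
If it is in locker 2 (prior 1/4): locker 2 holds the prize so is unavailable; the attendant chooses uniformly among the 2 others, probability 1/2; weight (1/4)·(1/2) = 1/8.
If it is in locker 3 (prior 1/4): the attendant opened locker 3, so this case is ruled out; weight (1/4)·0 = 0.
If it is in locker 4 (prior 1/4): locker 2 is available but not opened, probability 4/5; weight (1/4)·(4/5) = 1/5.
The weights sum to 17/40.
So P(the prize voucher in locker 4 | the attendant opened locker 3) = (1/5) / (17/40) = 8/17.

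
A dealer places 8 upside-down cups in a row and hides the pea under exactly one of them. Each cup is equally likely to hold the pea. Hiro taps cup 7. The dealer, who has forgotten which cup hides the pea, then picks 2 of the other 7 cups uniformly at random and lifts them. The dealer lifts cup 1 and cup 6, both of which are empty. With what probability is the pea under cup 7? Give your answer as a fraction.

1/6

Apply Bayes' rule, conditioning on where the pea actually is.
If it is under either of cups 1 and 6 (prior 1/8 each): that cup was opened and seen not to hold the prize — ruled out; weight (1/8)·0 = 0 each.
If it is under any of cups 2, 3, 4, 5, 7, and 8 (prior 1/8 each): the dealer picks exactly this set with probability 1/21 regardless, and none is the prize; weight (1/8)·(1/21) = 1/168 each.
The weights sum to 1/28.
So P(the pea under cup 7 | the dealer opened cup 1 and cup 6) = (1/168) / (1/28) = 1/6.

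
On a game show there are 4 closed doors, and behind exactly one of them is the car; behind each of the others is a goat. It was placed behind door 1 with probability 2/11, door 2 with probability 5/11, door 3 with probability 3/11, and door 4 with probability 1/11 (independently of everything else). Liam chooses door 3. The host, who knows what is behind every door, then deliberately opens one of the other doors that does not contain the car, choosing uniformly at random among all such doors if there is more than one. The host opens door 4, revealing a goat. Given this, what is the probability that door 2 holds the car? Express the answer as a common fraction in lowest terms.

5/9

Consider each possible location of the car in turn.
If it is behind door 1 (prior 2/11): the host has 2 equally likely choices, so probability 1/2; weight (2/11)·(1/2) = 1/11.
If it is behind door 2 (prior 5/11): the host has 2 equally likely choices, so probability 1/2; weight (5/11)·(1/2) = 5/22.
If it is behind door 3 (prior 3/11): the host has 3 equally likely choices, so probability 1/3; weight (3/11)·(1/3) = 1/11.
If it is behind door 4 (prior 1/11): the host opened door 4, so this case is ruled out; weight (1/11)·0 = 0.
The weights sum to 9/22.
So P(the car behind door 2 | the host opened door 4) = (5/22) / (9/22) = 5/9.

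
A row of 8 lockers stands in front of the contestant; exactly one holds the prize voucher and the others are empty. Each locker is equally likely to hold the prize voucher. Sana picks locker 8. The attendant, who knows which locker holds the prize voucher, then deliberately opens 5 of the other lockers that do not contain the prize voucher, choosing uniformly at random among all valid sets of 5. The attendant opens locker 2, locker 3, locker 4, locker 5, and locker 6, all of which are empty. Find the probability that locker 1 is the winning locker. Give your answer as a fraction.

7/16

Condition on the true location of the prize voucher.
If it is in either of lockers 1 and 7 (prior 1/8 each): the attendant has 6 equally likely choices, so probability 1/6; weight (1/8)·(1/6) = 1/48 each.
If it is in any of lockers 2, 3, 4, 5, and 6 (prior 1/8 each): that locker was opened and seen not to hold the prize — ruled out; weight (1/8)·0 = 0 each.
If it is in locker 8 (prior 1/8): the attendant has 21 equally likely choices, so probability 1/21; weight (1/8)·(1/21) = 1/168.
The weights sum to 1/21.
So P(the prize voucher in locker 1 | the attendant opened locker 2, locker 3, locker 4, locker 5, and locker 6) = (1/48) / (1/21) = 7/16.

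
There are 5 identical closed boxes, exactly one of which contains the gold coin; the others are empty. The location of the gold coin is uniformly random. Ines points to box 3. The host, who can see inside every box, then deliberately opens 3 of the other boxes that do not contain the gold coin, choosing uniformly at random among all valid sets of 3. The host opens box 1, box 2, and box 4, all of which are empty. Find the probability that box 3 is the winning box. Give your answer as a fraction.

1/5

Condition on the true location of the gold coin.
If it is in any of boxes 1, 2, and 4 (prior 1/5 each): that box was opened and seen not to hold the prize — ruled out; weight (1/5)·0 = 0 each.
If it is in box 3 (prior 1/5): the host has 4 equally likely choices, so probability 1/4; weight (1/5)·(1/4) = 1/20.
If it is in box 5 (prior 1/5): the host has no choice, probability 1; weight (1/5)·1 = 1/5.
The weights sum to 1/4.
So P(the gold coin in box 3 | the host opened box 1, box 2, and box 4) = (1/20) / (1/4) = 1/5.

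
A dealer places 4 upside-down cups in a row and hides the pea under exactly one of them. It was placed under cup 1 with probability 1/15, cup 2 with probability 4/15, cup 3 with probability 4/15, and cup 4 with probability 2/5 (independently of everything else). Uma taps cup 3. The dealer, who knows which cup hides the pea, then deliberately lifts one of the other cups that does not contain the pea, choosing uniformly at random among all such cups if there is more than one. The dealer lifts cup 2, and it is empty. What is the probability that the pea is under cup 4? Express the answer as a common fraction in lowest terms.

Condition on the true location of the pea.
If it is under cup 1 (prior 1/15): the dealer has 2 equally likely choices, so probability 1/2; weight (1/15)·(1/2) = 1/30.
If it is under cup 2 (prior 4/15): the dealer opened cup 2, so this case is ruled out; weight (4/15)·0 = 0.
If it is under cup 3 (prior 4/15): the dealer has 3 equally likely choices, so probability 1/3; weight (4/15)·(1/3) = 4/45.
If it is under cup 4 (prior 2/5): the dealer has 2 equally likely choices, so probability 1/2; weight (2/5)·(1/2) = 1/5.
The weights sum to 29/90.
So P(the pea under cup 4 | the dealer opened cup 2) = (1/5) / (29/90) = 18/29.

18/29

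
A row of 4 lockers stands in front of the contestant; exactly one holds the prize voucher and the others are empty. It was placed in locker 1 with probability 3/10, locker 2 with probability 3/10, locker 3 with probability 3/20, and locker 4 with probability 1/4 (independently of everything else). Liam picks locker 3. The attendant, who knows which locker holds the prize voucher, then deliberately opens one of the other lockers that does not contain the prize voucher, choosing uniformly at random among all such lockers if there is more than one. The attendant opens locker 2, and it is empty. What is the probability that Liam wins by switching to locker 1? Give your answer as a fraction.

6/13

Apply Bayes' rule, conditioning on where the prize voucher actually is.
If it is in locker 1 (prior 3/10): the attendant has 2 equally likely choices, so probability 1/2; weight (3/10)·(1/2) = 3/20.
If it is in locker 2 (prior 3/10): the attendant opened locker 2, so this case is ruled out; weight (3/10)·0 = 0.
If it is in locker 3 (prior 3/20): the attendant has 3 equally likely choices, so probability 1/3; weight (3/20)·(1/3) = 1/20.
If it is in locker 4 (prior 1/4): the attendant has 2 equally likely choices, so probability 1/2; weight (1/4)·(1/2) = 1/8.
The weights sum to 13/40.
So P(the prize voucher in locker 1 | the attendant opened locker 2) = (3/20) / (13/40) = 6/13.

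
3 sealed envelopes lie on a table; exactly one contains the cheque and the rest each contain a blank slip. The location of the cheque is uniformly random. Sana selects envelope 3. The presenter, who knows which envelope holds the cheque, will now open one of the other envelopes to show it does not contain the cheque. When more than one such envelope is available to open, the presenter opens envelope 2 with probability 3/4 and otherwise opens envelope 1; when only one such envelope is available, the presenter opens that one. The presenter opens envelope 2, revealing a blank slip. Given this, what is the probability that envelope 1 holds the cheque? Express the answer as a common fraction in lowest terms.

Condition on the true location of the cheque.
If it is in envelope 1 (prior 1/3): only envelope 2 is available, probability 1; weight (1/3)·1 = 1/3.
If it is in envelope 2 (prior 1/3): the presenter opened envelope 2, so this case is ruled out; weight (1/3)·0 = 0.
If it is in envelope 3 (prior 1/3): envelope 2 is available, opened with probability 3/4; weight (1/3)·(3/4) = 1/4.
The weights sum to 7/12.
So P(the cheque in envelope 1 | the presenter opened envelope 2) = (1/3) / (7/12) = 4/7.

4/7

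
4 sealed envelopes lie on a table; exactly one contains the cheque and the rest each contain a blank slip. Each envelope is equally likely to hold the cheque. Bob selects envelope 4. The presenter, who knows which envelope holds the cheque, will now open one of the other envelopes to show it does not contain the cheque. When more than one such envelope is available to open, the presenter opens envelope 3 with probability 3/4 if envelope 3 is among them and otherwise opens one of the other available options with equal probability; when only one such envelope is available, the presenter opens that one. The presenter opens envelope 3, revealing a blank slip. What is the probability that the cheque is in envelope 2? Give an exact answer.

1/3

Consider each possible location of the cheque in turn.
If it is in any of envelopes 1, 2, and 4 (prior 1/4 each): envelope 3 is available, opened with probability 3/4; weight (1/4)·(3/4) = 3/16 each.
If it is in envelope 3 (prior 1/4): the presenter opened envelope 3, so this case is ruled out; weight (1/4)·0 = 0.
The weights sum to 9/16.
So P(the cheque in envelope 2 | the presenter opened envelope 3) = (3/16) / (9/16) = 1/3.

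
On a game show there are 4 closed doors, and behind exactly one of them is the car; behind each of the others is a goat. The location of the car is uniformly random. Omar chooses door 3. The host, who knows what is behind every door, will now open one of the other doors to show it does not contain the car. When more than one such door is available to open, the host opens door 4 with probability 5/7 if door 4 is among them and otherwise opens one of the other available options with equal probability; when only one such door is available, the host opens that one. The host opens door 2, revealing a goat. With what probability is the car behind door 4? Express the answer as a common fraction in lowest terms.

7/13

Condition on the true location of the car.
If it is behind door 1 (prior 1/4): door 4 is available but not opened, probability 2/7; weight (1/4)·(2/7) = 1/14.
If it is behind door 2 (prior 1/4): the host opened door 2, so this case is ruled out; weight (1/4)·0 = 0.
If it is behind door 3 (prior 1/4): door 4 is available but not opened; door 2 gets probability (1 − 5/7)/2 = 1/7; weight (1/4)·(1/7) = 1/28.
If it is behind door 4 (prior 1/4): door 4 holds the prize so is unavailable; the host chooses uniformly among the 2 others, probability 1/2; weight (1/4)·(1/2) = 1/8.
The weights sum to 13/56.
So P(the car behind door 4 | the host opened door 2) = (1/8) / (13/56) = 7/13.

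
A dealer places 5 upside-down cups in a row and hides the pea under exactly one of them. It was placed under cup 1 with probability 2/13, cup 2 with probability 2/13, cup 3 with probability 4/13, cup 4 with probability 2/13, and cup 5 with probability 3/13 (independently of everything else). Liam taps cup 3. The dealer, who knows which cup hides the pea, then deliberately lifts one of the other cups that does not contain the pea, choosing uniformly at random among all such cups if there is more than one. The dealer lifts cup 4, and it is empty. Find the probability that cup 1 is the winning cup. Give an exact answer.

Apply Bayes' rule, conditioning on where the pea actually is.
If it is under either of cups 1 and 2 (prior 2/13 each): the dealer has 3 equally likely choices, so probability 1/3; weight (2/13)·(1/3) = 2/39 each.
If it is under cup 3 (prior 4/13): the dealer has 4 equally likely choices, so probability 1/4; weight (4/13)·(1/4) = 1/13.
If it is under cup 4 (prior 2/13): the dealer opened cup 4, so this case is ruled out; weight (2/13)·0 = 0.
If it is under cup 5 (prior 3/13): the dealer has 3 equally likely choices, so probability 1/3; weight (3/13)·(1/3) = 1/13.
The weights sum to 10/39.
So P(the pea under cup 1 | the dealer opened cup 4) = (2/39) / (10/39) = 1/5.

1/5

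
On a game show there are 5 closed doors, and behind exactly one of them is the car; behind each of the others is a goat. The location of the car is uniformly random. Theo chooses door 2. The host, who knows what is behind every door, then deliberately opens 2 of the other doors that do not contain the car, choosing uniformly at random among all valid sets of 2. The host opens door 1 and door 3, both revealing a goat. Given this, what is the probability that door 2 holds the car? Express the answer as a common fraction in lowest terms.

1/5

Apply Bayes' rule, conditioning on where the car actually is.
If it is behind either of doors 1 and 3 (prior 1/5 each): that door was opened and seen not to hold the prize — ruled out; weight (1/5)·0 = 0 each.
If it is behind door 2 (prior 1/5): the host has 6 equally likely choices, so probability 1/6; weight (1/5)·(1/6) = 1/30.
If it is behind either of doors 4 and 5 (prior 1/5 each): the host has 3 equally likely choices, so probability 1/3; weight (1/5)·(1/3) = 1/15 each.
The weights sum to 1/6.
So P(the car behind door 2 | the host opened door 1 and door 3) = (1/30) / (1/6) = 1/5.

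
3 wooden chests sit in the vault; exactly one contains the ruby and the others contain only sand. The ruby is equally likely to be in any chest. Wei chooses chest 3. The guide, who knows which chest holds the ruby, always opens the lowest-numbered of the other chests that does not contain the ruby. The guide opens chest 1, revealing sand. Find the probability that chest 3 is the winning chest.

1/2

Consider each possible location of the ruby in turn.
If it is in chest 1 (prior 1/3): the guide opened chest 1, so this case is ruled out; weight (1/3)·0 = 0.
If it is in either of chests 2 and 3 (prior 1/3 each): chest 1 is the lowest-numbered option available, probability 1; weight (1/3)·1 = 1/3 each.
The weights sum to 2/3.
So P(the ruby in chest 3 | the guide opened chest 1) = (1/3) / (2/3) = 1/2.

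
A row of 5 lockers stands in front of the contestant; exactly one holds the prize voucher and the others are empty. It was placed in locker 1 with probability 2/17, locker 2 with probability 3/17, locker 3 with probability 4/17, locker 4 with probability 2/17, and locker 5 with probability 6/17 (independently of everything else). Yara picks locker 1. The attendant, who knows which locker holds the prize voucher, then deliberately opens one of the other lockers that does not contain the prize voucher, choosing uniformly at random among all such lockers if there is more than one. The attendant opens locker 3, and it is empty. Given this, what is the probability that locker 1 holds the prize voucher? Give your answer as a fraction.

3/25

Condition on the true location of the prize voucher.
If it is in locker 1 (prior 2/17): the attendant has 4 equally likely choices, so probability 1/4; weight (2/17)·(1/4) = 1/34.
If it is in locker 2 (prior 3/17): the attendant has 3 equally likely choices, so probability 1/3; weight (3/17)·(1/3) = 1/17.
If it is in locker 3 (prior 4/17): the attendant opened locker 3, so this case is ruled out; weight (4/17)·0 = 0.
If it is in locker 4 (prior 2/17): the attendant has 3 equally likely choices, so probability 1/3; weight (2/17)·(1/3) = 2/51.
If it is in locker 5 (prior 6/17): the attendant has 3 equally likely choices, so probability 1/3; weight (6/17)·(1/3) = 2/17.
The weights sum to 25/102.
So P(the prize voucher in locker 1 | the attendant opened locker 3) = (1/34) / (25/102) = 3/25.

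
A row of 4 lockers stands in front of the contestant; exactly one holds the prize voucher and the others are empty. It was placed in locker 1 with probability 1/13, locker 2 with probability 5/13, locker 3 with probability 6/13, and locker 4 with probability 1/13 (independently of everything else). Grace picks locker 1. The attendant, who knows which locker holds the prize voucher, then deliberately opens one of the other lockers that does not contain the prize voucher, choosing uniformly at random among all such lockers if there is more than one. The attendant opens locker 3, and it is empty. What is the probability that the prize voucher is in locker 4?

3/20

Apply Bayes' rule, conditioning on where the prize voucher actually is.
If it is in locker 1 (prior 1/13): the attendant has 3 equally likely choices, so probability 1/3; weight (1/13)·(1/3) = 1/39.
If it is in locker 2 (prior 5/13): the attendant has 2 equally likely choices, so probability 1/2; weight (5/13)·(1/2) = 5/26.
If it is in locker 3 (prior 6/13): the attendant opened locker 3, so this case is ruled out; weight (6/13)·0 = 0.
If it is in locker 4 (prior 1/13): the attendant has 2 equally likely choices, so probability 1/2; weight (1/13)·(1/2) = 1/26.
The weights sum to 10/39.
So P(the prize voucher in locker 4 | the attendant opened locker 3) = (1/26) / (10/39) = 3/20.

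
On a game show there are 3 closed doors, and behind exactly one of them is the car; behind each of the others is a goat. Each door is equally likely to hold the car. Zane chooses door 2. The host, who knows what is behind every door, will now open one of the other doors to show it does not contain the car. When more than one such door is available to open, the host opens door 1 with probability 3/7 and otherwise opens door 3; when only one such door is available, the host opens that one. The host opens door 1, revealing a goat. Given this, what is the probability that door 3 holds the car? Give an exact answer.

Apply Bayes' rule, conditioning on where the car actually is.
If it is behind door 1 (prior 1/3): the host opened door 1, so this case is ruled out; weight (1/3)·0 = 0.
If it is behind door 2 (prior 1/3): door 1 is available, opened with probability 3/7; weight (1/3)·(3/7) = 1/7.
If it is behind door 3 (prior 1/3): only door 1 is available, probability 1; weight (1/3)·1 = 1/3.
The weights sum to 10/21.
So P(the car behind door 3 | the host opened door 1) = (1/3) / (10/21) = 7/10.

7/10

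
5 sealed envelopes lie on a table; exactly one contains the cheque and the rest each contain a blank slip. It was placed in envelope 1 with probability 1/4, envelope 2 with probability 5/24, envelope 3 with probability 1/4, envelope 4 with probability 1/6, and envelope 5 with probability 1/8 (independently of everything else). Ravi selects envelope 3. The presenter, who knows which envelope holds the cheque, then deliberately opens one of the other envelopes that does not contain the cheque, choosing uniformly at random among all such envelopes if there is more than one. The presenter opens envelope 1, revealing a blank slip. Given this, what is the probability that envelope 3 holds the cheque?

Condition on the true location of the cheque.
If it is in envelope 1 (prior 1/4): the presenter opened envelope 1, so this case is ruled out; weight (1/4)·0 = 0.
If it is in envelope 2 (prior 5/24): the presenter has 3 equally likely choices, so probability 1/3; weight (5/24)·(1/3) = 5/72.
If it is in envelope 3 (prior 1/4): the presenter has 4 equally likely choices, so probability 1/4; weight (1/4)·(1/4) = 1/16.
If it is in envelope 4 (prior 1/6): the presenter has 3 equally likely choices, so probability 1/3; weight (1/6)·(1/3) = 1/18.
If it is in envelope 5 (prior 1/8): the presenter has 3 equally likely choices, so probability 1/3; weight (1/8)·(1/3) = 1/24.
The weights sum to 11/48.
So P(the cheque in envelope 3 | the presenter opened envelope 1) = (1/16) / (11/48) = 3/11.

3/11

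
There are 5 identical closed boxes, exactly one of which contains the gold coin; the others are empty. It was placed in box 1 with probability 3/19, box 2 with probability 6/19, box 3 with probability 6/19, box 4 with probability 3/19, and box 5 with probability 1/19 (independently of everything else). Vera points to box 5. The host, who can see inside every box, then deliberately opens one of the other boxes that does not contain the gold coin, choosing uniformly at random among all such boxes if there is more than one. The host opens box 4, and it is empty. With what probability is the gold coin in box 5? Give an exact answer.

1/21

Apply Bayes' rule, conditioning on where the gold coin actually is.
If it is in box 1 (prior 3/19): the host has 3 equally likely choices, so probability 1/3; weight (3/19)·(1/3) = 1/19.
If it is in either of boxes 2 and 3 (prior 6/19 each): the host has 3 equally likely choices, so probability 1/3; weight (6/19)·(1/3) = 2/19 each.
If it is in box 4 (prior 3/19): the host opened box 4, so this case is ruled out; weight (3/19)·0 = 0.
If it is in box 5 (prior 1/19): the host has 4 equally likely choices, so probability 1/4; weight (1/19)·(1/4) = 1/76.
The weights sum to 21/76.
So P(the gold coin in box 5 | the host opened box 4) = (1/76) / (21/76) = 1/21.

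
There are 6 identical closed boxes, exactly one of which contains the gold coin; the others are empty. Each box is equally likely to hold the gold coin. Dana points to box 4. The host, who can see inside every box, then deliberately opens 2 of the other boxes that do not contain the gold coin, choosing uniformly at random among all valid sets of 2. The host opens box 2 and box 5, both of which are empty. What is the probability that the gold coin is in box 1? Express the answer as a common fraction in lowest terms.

Condition on the true location of the gold coin.
If it is in any of boxes 1, 3, and 6 (prior 1/6 each): the host has 6 equally likely choices, so probability 1/6; weight (1/6)·(1/6) = 1/36 each.
If it is in either of boxes 2 and 5 (prior 1/6 each): that box was opened and seen not to hold the prize — ruled out; weight (1/6)·0 = 0 each.
If it is in box 4 (prior 1/6): the host has 10 equally likely choices, so probability 1/10; weight (1/6)·(1/10) = 1/60.
The weights sum to 1/10.
So P(the gold coin in box 1 | the host opened box 2 and box 5) = (1/36) / (1/10) = 5/18.

5/18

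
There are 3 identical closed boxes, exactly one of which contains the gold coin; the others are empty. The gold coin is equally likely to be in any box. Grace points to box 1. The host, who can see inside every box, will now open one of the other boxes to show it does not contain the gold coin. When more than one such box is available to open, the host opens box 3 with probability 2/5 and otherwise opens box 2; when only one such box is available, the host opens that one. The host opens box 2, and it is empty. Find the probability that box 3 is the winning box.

Apply Bayes' rule, conditioning on where the gold coin actually is.
If it is in box 1 (prior 1/3): box 3 is available but not opened, probability 3/5; weight (1/3)·(3/5) = 1/5.
If it is in box 2 (prior 1/3): the host opened box 2, so this case is ruled out; weight (1/3)·0 = 0.
If it is in box 3 (prior 1/3): only box 2 is available, probability 1; weight (1/3)·1 = 1/3.
The weights sum to 8/15.
So P(the gold coin in box 3 | the host opened box 2) = (1/3) / (8/15) = 5/8.

5/8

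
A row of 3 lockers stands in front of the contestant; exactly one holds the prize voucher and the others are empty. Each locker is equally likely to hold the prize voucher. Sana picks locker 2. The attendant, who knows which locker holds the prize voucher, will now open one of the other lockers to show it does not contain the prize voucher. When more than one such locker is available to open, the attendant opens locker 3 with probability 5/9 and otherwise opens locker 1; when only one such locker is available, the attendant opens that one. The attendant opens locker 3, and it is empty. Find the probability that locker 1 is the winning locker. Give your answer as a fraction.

9/14

Condition on the true location of the prize voucher.
If it is in locker 1 (prior 1/3): only locker 3 is available, probability 1; weight (1/3)·1 = 1/3.
If it is in locker 2 (prior 1/3): locker 3 is available, opened with probability 5/9; weight (1/3)·(5/9) = 5/27.
If it is in locker 3 (prior 1/3): the attendant opened locker 3, so this case is ruled out; weight (1/3)·0 = 0.
The weights sum to 14/27.
So P(the prize voucher in locker 1 | the attendant opened locker 3) = (1/3) / (14/27) = 9/14.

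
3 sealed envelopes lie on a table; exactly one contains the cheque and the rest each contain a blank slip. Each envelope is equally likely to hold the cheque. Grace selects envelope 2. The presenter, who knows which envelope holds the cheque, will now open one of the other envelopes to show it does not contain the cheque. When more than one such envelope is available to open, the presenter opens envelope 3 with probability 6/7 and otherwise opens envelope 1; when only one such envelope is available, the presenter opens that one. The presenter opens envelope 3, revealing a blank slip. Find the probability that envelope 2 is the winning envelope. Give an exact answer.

Consider each possible location of the cheque in turn.
If it is in envelope 1 (prior 1/3): only envelope 3 is available, probability 1; weight (1/3)·1 = 1/3.
If it is in envelope 2 (prior 1/3): envelope 3 is available, opened with probability 6/7; weight (1/3)·(6/7) = 2/7.
If it is in envelope 3 (prior 1/3): the presenter opened envelope 3, so this case is ruled out; weight (1/3)·0 = 0.
The weights sum to 13/21.
So P(the cheque in envelope 2 | the presenter opened envelope 3) = (2/7) / (13/21) = 6/13.

6/13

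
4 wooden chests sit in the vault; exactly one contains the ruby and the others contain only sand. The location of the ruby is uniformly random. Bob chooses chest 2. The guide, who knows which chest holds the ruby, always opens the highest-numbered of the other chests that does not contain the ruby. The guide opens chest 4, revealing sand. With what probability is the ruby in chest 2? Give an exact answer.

1/3

Consider each possible location of the ruby in turn.
If it is in any of chests 1, 2, and 3 (prior 1/4 each): chest 4 is the highest-numbered option available, probability 1; weight (1/4)·1 = 1/4 each.
If it is in chest 4 (prior 1/4): the guide opened chest 4, so this case is ruled out; weight (1/4)·0 = 0.
The weights sum to 3/4.
So P(the ruby in chest 2 | the guide opened chest 4) = (1/4) / (3/4) = 1/3.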